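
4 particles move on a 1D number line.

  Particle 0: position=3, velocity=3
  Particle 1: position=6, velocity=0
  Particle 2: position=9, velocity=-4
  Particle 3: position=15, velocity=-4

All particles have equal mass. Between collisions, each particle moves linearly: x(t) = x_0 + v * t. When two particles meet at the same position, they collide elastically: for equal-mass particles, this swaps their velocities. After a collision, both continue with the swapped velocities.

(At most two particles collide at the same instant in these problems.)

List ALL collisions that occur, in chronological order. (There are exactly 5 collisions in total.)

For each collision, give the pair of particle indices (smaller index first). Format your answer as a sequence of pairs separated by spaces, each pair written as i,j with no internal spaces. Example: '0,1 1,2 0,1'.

Collision at t=3/4: particles 1 and 2 swap velocities; positions: p0=21/4 p1=6 p2=6 p3=12; velocities now: v0=3 v1=-4 v2=0 v3=-4
Collision at t=6/7: particles 0 and 1 swap velocities; positions: p0=39/7 p1=39/7 p2=6 p3=81/7; velocities now: v0=-4 v1=3 v2=0 v3=-4
Collision at t=1: particles 1 and 2 swap velocities; positions: p0=5 p1=6 p2=6 p3=11; velocities now: v0=-4 v1=0 v2=3 v3=-4
Collision at t=12/7: particles 2 and 3 swap velocities; positions: p0=15/7 p1=6 p2=57/7 p3=57/7; velocities now: v0=-4 v1=0 v2=-4 v3=3
Collision at t=9/4: particles 1 and 2 swap velocities; positions: p0=0 p1=6 p2=6 p3=39/4; velocities now: v0=-4 v1=-4 v2=0 v3=3

Answer: 1,2 0,1 1,2 2,3 1,2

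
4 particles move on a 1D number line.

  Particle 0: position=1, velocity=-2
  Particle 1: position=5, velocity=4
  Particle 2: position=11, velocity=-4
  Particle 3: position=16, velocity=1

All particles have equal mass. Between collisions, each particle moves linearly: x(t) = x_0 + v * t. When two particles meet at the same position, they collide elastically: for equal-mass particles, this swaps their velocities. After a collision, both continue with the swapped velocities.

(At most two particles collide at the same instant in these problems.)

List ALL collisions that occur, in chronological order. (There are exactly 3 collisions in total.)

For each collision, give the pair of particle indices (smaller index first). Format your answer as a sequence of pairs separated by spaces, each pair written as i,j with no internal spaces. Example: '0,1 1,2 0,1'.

Collision at t=3/4: particles 1 and 2 swap velocities; positions: p0=-1/2 p1=8 p2=8 p3=67/4; velocities now: v0=-2 v1=-4 v2=4 v3=1
Collision at t=11/3: particles 2 and 3 swap velocities; positions: p0=-19/3 p1=-11/3 p2=59/3 p3=59/3; velocities now: v0=-2 v1=-4 v2=1 v3=4
Collision at t=5: particles 0 and 1 swap velocities; positions: p0=-9 p1=-9 p2=21 p3=25; velocities now: v0=-4 v1=-2 v2=1 v3=4

Answer: 1,2 2,3 0,1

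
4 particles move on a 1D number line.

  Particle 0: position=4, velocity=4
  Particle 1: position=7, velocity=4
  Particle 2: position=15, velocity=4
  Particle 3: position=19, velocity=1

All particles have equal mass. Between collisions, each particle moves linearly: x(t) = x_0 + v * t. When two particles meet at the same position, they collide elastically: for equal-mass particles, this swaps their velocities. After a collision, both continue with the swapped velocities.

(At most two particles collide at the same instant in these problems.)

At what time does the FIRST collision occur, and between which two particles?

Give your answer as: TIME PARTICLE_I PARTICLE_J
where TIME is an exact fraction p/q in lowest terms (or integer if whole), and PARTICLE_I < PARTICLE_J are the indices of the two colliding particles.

Answer: 4/3 2 3

Derivation:
Pair (0,1): pos 4,7 vel 4,4 -> not approaching (rel speed 0 <= 0)
Pair (1,2): pos 7,15 vel 4,4 -> not approaching (rel speed 0 <= 0)
Pair (2,3): pos 15,19 vel 4,1 -> gap=4, closing at 3/unit, collide at t=4/3
Earliest collision: t=4/3 between 2 and 3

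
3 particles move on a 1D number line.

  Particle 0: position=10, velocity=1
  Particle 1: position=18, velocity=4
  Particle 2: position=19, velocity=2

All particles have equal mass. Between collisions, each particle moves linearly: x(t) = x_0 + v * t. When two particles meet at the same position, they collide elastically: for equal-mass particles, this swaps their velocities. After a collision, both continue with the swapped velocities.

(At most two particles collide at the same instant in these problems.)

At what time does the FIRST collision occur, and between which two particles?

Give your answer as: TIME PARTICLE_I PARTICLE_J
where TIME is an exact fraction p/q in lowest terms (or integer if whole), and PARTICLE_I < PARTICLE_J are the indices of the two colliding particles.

Pair (0,1): pos 10,18 vel 1,4 -> not approaching (rel speed -3 <= 0)
Pair (1,2): pos 18,19 vel 4,2 -> gap=1, closing at 2/unit, collide at t=1/2
Earliest collision: t=1/2 between 1 and 2

Answer: 1/2 1 2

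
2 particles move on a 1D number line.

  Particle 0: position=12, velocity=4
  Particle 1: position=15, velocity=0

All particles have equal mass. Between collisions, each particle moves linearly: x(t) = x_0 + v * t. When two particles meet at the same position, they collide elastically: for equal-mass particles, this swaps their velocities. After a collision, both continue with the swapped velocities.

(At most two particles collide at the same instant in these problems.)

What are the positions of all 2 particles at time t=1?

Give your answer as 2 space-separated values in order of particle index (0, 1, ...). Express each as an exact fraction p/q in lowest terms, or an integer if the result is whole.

Answer: 15 16

Derivation:
Collision at t=3/4: particles 0 and 1 swap velocities; positions: p0=15 p1=15; velocities now: v0=0 v1=4
Advance to t=1 (no further collisions before then); velocities: v0=0 v1=4; positions = 15 16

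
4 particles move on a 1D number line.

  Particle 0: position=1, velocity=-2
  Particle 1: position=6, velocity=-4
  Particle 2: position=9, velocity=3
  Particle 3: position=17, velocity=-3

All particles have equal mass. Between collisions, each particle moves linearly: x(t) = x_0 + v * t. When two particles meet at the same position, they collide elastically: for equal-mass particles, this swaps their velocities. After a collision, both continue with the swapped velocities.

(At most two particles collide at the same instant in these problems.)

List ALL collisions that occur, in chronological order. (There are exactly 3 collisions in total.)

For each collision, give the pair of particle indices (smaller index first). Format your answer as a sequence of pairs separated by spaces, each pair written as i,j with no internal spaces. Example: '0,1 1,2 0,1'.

Collision at t=4/3: particles 2 and 3 swap velocities; positions: p0=-5/3 p1=2/3 p2=13 p3=13; velocities now: v0=-2 v1=-4 v2=-3 v3=3
Collision at t=5/2: particles 0 and 1 swap velocities; positions: p0=-4 p1=-4 p2=19/2 p3=33/2; velocities now: v0=-4 v1=-2 v2=-3 v3=3
Collision at t=16: particles 1 and 2 swap velocities; positions: p0=-58 p1=-31 p2=-31 p3=57; velocities now: v0=-4 v1=-3 v2=-2 v3=3

Answer: 2,3 0,1 1,2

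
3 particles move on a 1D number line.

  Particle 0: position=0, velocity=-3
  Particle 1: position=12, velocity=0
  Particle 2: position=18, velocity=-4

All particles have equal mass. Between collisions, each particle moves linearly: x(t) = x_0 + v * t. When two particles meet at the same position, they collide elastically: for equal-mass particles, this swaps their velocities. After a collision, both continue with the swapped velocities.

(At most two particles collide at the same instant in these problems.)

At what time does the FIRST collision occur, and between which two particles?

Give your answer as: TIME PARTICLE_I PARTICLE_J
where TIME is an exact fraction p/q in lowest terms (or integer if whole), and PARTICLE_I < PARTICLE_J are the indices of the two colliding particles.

Answer: 3/2 1 2

Derivation:
Pair (0,1): pos 0,12 vel -3,0 -> not approaching (rel speed -3 <= 0)
Pair (1,2): pos 12,18 vel 0,-4 -> gap=6, closing at 4/unit, collide at t=3/2
Earliest collision: t=3/2 between 1 and 2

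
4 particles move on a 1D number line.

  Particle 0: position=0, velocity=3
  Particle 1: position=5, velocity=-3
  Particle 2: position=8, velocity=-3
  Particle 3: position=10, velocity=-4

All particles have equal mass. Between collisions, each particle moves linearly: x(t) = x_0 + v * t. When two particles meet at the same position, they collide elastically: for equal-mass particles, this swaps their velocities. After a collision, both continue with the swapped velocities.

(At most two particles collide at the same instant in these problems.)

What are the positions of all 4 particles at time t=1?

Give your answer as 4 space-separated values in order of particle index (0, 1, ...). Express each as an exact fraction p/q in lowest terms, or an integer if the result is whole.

Answer: 2 3 5 6

Derivation:
Collision at t=5/6: particles 0 and 1 swap velocities; positions: p0=5/2 p1=5/2 p2=11/2 p3=20/3; velocities now: v0=-3 v1=3 v2=-3 v3=-4
Advance to t=1 (no further collisions before then); velocities: v0=-3 v1=3 v2=-3 v3=-4; positions = 2 3 5 6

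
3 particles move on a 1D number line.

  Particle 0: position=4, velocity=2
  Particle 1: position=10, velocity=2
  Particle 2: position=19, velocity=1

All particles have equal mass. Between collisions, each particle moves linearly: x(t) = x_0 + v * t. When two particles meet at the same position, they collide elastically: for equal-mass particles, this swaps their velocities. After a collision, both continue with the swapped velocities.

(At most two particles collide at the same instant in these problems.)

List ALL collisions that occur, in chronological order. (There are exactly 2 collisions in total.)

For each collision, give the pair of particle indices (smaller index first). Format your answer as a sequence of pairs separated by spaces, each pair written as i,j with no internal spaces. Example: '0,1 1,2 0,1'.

Answer: 1,2 0,1

Derivation:
Collision at t=9: particles 1 and 2 swap velocities; positions: p0=22 p1=28 p2=28; velocities now: v0=2 v1=1 v2=2
Collision at t=15: particles 0 and 1 swap velocities; positions: p0=34 p1=34 p2=40; velocities now: v0=1 v1=2 v2=2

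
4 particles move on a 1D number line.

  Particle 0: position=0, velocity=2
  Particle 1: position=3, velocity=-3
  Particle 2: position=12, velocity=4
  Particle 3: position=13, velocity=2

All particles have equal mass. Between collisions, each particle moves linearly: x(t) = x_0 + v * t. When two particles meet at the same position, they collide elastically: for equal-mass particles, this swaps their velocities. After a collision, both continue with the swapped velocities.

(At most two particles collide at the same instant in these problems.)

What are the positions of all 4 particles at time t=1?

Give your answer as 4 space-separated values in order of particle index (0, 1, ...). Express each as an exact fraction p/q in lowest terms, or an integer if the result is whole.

Answer: 0 2 15 16

Derivation:
Collision at t=1/2: particles 2 and 3 swap velocities; positions: p0=1 p1=3/2 p2=14 p3=14; velocities now: v0=2 v1=-3 v2=2 v3=4
Collision at t=3/5: particles 0 and 1 swap velocities; positions: p0=6/5 p1=6/5 p2=71/5 p3=72/5; velocities now: v0=-3 v1=2 v2=2 v3=4
Advance to t=1 (no further collisions before then); velocities: v0=-3 v1=2 v2=2 v3=4; positions = 0 2 15 16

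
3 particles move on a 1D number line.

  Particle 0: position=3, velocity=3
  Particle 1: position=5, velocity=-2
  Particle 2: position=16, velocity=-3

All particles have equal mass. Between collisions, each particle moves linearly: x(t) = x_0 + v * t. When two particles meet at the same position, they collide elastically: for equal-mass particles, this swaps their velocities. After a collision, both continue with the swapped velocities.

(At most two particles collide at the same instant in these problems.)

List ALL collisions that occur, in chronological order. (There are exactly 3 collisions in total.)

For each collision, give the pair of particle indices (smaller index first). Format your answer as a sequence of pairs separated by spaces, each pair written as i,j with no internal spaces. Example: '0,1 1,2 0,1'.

Answer: 0,1 1,2 0,1

Derivation:
Collision at t=2/5: particles 0 and 1 swap velocities; positions: p0=21/5 p1=21/5 p2=74/5; velocities now: v0=-2 v1=3 v2=-3
Collision at t=13/6: particles 1 and 2 swap velocities; positions: p0=2/3 p1=19/2 p2=19/2; velocities now: v0=-2 v1=-3 v2=3
Collision at t=11: particles 0 and 1 swap velocities; positions: p0=-17 p1=-17 p2=36; velocities now: v0=-3 v1=-2 v2=3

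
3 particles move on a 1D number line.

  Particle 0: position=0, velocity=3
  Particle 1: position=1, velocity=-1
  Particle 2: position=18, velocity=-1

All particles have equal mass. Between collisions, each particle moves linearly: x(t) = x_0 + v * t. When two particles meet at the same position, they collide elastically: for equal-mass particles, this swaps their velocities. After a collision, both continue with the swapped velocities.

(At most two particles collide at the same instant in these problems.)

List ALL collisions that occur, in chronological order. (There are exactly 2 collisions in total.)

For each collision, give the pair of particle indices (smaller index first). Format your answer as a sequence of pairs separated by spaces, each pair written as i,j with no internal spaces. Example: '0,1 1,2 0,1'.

Answer: 0,1 1,2

Derivation:
Collision at t=1/4: particles 0 and 1 swap velocities; positions: p0=3/4 p1=3/4 p2=71/4; velocities now: v0=-1 v1=3 v2=-1
Collision at t=9/2: particles 1 and 2 swap velocities; positions: p0=-7/2 p1=27/2 p2=27/2; velocities now: v0=-1 v1=-1 v2=3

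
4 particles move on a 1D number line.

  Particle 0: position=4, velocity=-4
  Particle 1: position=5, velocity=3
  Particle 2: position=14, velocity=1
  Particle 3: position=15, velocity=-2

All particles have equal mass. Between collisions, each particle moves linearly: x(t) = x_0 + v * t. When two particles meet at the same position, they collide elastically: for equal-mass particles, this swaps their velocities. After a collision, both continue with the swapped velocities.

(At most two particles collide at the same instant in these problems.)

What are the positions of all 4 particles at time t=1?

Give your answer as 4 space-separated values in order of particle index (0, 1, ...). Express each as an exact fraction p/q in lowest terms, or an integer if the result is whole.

Answer: 0 8 13 15

Derivation:
Collision at t=1/3: particles 2 and 3 swap velocities; positions: p0=8/3 p1=6 p2=43/3 p3=43/3; velocities now: v0=-4 v1=3 v2=-2 v3=1
Advance to t=1 (no further collisions before then); velocities: v0=-4 v1=3 v2=-2 v3=1; positions = 0 8 13 15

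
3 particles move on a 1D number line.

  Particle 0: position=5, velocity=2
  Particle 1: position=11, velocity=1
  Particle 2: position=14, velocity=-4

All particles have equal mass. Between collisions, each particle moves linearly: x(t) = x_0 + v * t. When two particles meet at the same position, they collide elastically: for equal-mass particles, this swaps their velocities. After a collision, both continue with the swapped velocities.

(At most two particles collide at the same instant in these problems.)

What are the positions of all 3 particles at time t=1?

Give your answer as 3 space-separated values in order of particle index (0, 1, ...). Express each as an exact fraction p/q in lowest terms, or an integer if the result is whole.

Collision at t=3/5: particles 1 and 2 swap velocities; positions: p0=31/5 p1=58/5 p2=58/5; velocities now: v0=2 v1=-4 v2=1
Advance to t=1 (no further collisions before then); velocities: v0=2 v1=-4 v2=1; positions = 7 10 12

Answer: 7 10 12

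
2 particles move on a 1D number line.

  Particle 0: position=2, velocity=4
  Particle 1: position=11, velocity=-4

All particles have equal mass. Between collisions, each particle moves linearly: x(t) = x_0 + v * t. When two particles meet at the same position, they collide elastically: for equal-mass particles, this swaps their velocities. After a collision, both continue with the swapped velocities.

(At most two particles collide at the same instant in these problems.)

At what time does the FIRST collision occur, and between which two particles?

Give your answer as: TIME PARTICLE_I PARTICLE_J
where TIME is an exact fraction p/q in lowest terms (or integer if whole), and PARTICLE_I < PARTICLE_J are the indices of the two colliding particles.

Answer: 9/8 0 1

Derivation:
Pair (0,1): pos 2,11 vel 4,-4 -> gap=9, closing at 8/unit, collide at t=9/8
Earliest collision: t=9/8 between 0 and 1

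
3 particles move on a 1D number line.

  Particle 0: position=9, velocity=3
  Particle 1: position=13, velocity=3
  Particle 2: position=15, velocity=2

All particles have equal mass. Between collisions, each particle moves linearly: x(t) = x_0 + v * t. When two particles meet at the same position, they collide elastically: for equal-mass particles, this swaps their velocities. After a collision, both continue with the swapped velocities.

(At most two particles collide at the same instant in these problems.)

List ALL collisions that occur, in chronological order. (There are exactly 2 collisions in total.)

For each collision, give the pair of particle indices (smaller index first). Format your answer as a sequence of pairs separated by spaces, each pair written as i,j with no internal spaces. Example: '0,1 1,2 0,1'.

Answer: 1,2 0,1

Derivation:
Collision at t=2: particles 1 and 2 swap velocities; positions: p0=15 p1=19 p2=19; velocities now: v0=3 v1=2 v2=3
Collision at t=6: particles 0 and 1 swap velocities; positions: p0=27 p1=27 p2=31; velocities now: v0=2 v1=3 v2=3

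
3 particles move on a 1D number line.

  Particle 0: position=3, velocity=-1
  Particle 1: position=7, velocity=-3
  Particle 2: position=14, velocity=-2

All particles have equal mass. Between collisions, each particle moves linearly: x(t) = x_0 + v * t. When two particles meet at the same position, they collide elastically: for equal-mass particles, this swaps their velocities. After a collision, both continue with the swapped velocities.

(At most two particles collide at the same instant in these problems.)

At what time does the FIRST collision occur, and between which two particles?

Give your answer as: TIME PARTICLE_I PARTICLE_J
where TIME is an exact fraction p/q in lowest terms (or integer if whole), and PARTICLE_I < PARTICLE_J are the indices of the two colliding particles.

Pair (0,1): pos 3,7 vel -1,-3 -> gap=4, closing at 2/unit, collide at t=2
Pair (1,2): pos 7,14 vel -3,-2 -> not approaching (rel speed -1 <= 0)
Earliest collision: t=2 between 0 and 1

Answer: 2 0 1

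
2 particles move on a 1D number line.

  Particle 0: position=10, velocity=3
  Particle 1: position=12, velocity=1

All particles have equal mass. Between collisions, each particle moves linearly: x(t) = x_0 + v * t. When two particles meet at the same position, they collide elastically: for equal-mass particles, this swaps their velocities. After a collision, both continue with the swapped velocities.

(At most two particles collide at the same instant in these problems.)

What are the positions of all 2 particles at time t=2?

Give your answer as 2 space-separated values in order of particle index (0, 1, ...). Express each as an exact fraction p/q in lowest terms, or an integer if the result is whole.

Collision at t=1: particles 0 and 1 swap velocities; positions: p0=13 p1=13; velocities now: v0=1 v1=3
Advance to t=2 (no further collisions before then); velocities: v0=1 v1=3; positions = 14 16

Answer: 14 16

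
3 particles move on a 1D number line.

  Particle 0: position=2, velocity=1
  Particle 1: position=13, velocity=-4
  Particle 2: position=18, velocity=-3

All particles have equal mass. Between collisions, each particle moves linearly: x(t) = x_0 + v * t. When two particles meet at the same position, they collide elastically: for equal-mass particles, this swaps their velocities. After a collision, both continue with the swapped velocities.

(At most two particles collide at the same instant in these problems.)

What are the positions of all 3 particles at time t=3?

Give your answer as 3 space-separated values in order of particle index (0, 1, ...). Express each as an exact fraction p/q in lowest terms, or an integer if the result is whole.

Collision at t=11/5: particles 0 and 1 swap velocities; positions: p0=21/5 p1=21/5 p2=57/5; velocities now: v0=-4 v1=1 v2=-3
Advance to t=3 (no further collisions before then); velocities: v0=-4 v1=1 v2=-3; positions = 1 5 9

Answer: 1 5 9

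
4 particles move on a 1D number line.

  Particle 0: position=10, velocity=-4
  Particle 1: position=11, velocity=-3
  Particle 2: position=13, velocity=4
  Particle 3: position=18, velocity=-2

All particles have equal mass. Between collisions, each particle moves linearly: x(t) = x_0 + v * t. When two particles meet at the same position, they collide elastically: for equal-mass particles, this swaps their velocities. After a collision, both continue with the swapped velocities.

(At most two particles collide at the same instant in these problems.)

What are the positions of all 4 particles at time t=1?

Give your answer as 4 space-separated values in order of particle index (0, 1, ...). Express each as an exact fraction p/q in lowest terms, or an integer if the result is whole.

Collision at t=5/6: particles 2 and 3 swap velocities; positions: p0=20/3 p1=17/2 p2=49/3 p3=49/3; velocities now: v0=-4 v1=-3 v2=-2 v3=4
Advance to t=1 (no further collisions before then); velocities: v0=-4 v1=-3 v2=-2 v3=4; positions = 6 8 16 17

Answer: 6 8 16 17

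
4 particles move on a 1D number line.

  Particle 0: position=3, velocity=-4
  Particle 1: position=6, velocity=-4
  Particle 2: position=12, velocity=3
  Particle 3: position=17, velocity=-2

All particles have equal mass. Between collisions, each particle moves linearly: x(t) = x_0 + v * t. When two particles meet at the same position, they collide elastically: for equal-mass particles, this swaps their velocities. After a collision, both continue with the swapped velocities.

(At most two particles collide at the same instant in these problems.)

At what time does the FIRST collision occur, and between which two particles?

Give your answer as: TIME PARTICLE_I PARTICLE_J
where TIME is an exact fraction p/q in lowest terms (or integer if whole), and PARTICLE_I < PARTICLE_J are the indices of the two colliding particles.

Pair (0,1): pos 3,6 vel -4,-4 -> not approaching (rel speed 0 <= 0)
Pair (1,2): pos 6,12 vel -4,3 -> not approaching (rel speed -7 <= 0)
Pair (2,3): pos 12,17 vel 3,-2 -> gap=5, closing at 5/unit, collide at t=1
Earliest collision: t=1 between 2 and 3

Answer: 1 2 3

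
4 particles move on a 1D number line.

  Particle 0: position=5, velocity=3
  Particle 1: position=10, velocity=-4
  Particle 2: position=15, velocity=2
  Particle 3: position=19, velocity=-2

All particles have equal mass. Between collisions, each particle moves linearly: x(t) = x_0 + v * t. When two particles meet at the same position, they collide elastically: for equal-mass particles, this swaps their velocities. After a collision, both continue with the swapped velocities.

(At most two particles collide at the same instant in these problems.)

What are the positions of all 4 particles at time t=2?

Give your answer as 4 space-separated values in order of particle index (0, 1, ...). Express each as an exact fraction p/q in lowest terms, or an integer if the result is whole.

Answer: 2 11 15 19

Derivation:
Collision at t=5/7: particles 0 and 1 swap velocities; positions: p0=50/7 p1=50/7 p2=115/7 p3=123/7; velocities now: v0=-4 v1=3 v2=2 v3=-2
Collision at t=1: particles 2 and 3 swap velocities; positions: p0=6 p1=8 p2=17 p3=17; velocities now: v0=-4 v1=3 v2=-2 v3=2
Advance to t=2 (no further collisions before then); velocities: v0=-4 v1=3 v2=-2 v3=2; positions = 2 11 15 19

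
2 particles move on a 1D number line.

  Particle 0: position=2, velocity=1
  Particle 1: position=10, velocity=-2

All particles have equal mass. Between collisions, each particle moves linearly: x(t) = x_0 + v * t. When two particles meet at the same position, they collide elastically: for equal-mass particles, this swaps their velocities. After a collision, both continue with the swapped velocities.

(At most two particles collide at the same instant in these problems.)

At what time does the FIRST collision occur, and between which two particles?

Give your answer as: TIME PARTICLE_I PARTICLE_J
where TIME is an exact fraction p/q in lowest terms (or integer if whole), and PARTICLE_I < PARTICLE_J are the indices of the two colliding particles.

Answer: 8/3 0 1

Derivation:
Pair (0,1): pos 2,10 vel 1,-2 -> gap=8, closing at 3/unit, collide at t=8/3
Earliest collision: t=8/3 between 0 and 1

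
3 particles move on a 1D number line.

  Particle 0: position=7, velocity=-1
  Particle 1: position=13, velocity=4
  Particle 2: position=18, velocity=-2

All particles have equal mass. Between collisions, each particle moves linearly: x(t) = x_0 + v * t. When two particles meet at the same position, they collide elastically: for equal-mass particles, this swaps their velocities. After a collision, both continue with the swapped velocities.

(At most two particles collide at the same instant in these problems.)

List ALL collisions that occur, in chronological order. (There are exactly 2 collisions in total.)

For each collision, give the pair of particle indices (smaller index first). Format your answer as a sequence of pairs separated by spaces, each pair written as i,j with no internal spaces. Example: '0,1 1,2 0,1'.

Collision at t=5/6: particles 1 and 2 swap velocities; positions: p0=37/6 p1=49/3 p2=49/3; velocities now: v0=-1 v1=-2 v2=4
Collision at t=11: particles 0 and 1 swap velocities; positions: p0=-4 p1=-4 p2=57; velocities now: v0=-2 v1=-1 v2=4

Answer: 1,2 0,1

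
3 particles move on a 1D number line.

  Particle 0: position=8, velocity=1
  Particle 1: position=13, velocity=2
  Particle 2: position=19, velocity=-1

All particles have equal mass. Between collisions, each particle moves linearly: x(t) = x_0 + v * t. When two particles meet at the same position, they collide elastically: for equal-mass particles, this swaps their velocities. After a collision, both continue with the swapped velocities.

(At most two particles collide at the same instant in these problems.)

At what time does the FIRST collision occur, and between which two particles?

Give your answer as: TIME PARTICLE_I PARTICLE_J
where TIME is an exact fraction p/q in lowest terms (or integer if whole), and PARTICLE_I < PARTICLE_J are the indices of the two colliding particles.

Pair (0,1): pos 8,13 vel 1,2 -> not approaching (rel speed -1 <= 0)
Pair (1,2): pos 13,19 vel 2,-1 -> gap=6, closing at 3/unit, collide at t=2
Earliest collision: t=2 between 1 and 2

Answer: 2 1 2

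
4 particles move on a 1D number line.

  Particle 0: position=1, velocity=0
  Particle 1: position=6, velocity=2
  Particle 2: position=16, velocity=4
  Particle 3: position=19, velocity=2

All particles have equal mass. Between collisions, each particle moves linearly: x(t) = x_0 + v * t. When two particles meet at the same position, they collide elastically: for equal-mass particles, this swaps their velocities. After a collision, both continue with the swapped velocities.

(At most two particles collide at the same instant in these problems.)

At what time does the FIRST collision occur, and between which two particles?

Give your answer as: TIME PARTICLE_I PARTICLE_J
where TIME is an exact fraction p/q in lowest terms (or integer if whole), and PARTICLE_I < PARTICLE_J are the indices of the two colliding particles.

Answer: 3/2 2 3

Derivation:
Pair (0,1): pos 1,6 vel 0,2 -> not approaching (rel speed -2 <= 0)
Pair (1,2): pos 6,16 vel 2,4 -> not approaching (rel speed -2 <= 0)
Pair (2,3): pos 16,19 vel 4,2 -> gap=3, closing at 2/unit, collide at t=3/2
Earliest collision: t=3/2 between 2 and 3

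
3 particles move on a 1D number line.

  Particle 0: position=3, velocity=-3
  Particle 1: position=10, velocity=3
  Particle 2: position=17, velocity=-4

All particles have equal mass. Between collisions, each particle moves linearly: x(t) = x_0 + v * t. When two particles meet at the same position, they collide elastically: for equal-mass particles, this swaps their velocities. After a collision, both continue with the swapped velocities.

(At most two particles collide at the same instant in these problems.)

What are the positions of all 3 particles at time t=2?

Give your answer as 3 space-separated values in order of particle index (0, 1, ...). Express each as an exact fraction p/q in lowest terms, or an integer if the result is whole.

Answer: -3 9 16

Derivation:
Collision at t=1: particles 1 and 2 swap velocities; positions: p0=0 p1=13 p2=13; velocities now: v0=-3 v1=-4 v2=3
Advance to t=2 (no further collisions before then); velocities: v0=-3 v1=-4 v2=3; positions = -3 9 16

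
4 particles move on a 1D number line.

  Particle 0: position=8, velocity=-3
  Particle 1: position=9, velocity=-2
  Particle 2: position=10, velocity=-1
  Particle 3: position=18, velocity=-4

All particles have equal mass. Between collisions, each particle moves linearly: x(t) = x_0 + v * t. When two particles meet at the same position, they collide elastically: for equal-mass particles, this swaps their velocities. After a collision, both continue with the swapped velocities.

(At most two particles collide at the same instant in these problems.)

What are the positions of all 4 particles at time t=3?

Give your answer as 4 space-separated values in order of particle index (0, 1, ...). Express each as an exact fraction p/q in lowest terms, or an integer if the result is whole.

Collision at t=8/3: particles 2 and 3 swap velocities; positions: p0=0 p1=11/3 p2=22/3 p3=22/3; velocities now: v0=-3 v1=-2 v2=-4 v3=-1
Advance to t=3 (no further collisions before then); velocities: v0=-3 v1=-2 v2=-4 v3=-1; positions = -1 3 6 7

Answer: -1 3 6 7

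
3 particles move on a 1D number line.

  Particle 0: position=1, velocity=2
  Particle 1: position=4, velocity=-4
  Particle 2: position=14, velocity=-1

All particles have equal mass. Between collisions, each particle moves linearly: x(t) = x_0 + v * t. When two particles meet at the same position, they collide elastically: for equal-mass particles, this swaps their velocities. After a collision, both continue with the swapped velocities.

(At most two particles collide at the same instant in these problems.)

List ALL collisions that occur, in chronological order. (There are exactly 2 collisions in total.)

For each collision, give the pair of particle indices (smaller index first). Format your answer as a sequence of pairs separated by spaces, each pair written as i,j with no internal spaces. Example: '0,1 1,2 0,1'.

Collision at t=1/2: particles 0 and 1 swap velocities; positions: p0=2 p1=2 p2=27/2; velocities now: v0=-4 v1=2 v2=-1
Collision at t=13/3: particles 1 and 2 swap velocities; positions: p0=-40/3 p1=29/3 p2=29/3; velocities now: v0=-4 v1=-1 v2=2

Answer: 0,1 1,2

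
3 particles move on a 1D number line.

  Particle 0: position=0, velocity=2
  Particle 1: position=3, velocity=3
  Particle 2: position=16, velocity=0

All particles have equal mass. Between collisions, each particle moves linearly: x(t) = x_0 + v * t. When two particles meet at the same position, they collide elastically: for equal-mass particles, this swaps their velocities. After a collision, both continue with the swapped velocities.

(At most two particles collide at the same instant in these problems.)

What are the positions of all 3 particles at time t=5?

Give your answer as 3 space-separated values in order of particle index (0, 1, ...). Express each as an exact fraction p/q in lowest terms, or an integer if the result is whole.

Collision at t=13/3: particles 1 and 2 swap velocities; positions: p0=26/3 p1=16 p2=16; velocities now: v0=2 v1=0 v2=3
Advance to t=5 (no further collisions before then); velocities: v0=2 v1=0 v2=3; positions = 10 16 18

Answer: 10 16 18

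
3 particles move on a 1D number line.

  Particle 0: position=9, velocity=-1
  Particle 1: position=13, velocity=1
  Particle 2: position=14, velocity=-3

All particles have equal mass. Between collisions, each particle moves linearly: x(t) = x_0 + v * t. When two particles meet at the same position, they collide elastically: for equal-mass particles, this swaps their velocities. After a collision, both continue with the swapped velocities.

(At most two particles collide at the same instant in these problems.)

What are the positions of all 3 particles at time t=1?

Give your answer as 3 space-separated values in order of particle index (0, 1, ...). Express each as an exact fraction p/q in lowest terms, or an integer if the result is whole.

Answer: 8 11 14

Derivation:
Collision at t=1/4: particles 1 and 2 swap velocities; positions: p0=35/4 p1=53/4 p2=53/4; velocities now: v0=-1 v1=-3 v2=1
Advance to t=1 (no further collisions before then); velocities: v0=-1 v1=-3 v2=1; positions = 8 11 14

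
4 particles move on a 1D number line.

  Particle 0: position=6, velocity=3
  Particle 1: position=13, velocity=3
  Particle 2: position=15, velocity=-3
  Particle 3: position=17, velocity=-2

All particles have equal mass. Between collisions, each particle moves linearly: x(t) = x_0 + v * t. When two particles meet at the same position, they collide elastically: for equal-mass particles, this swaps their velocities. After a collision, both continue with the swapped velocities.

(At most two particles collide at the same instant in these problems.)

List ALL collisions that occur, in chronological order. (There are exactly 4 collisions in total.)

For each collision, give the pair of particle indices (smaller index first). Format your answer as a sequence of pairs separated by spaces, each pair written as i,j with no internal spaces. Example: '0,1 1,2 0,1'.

Answer: 1,2 2,3 0,1 1,2

Derivation:
Collision at t=1/3: particles 1 and 2 swap velocities; positions: p0=7 p1=14 p2=14 p3=49/3; velocities now: v0=3 v1=-3 v2=3 v3=-2
Collision at t=4/5: particles 2 and 3 swap velocities; positions: p0=42/5 p1=63/5 p2=77/5 p3=77/5; velocities now: v0=3 v1=-3 v2=-2 v3=3
Collision at t=3/2: particles 0 and 1 swap velocities; positions: p0=21/2 p1=21/2 p2=14 p3=35/2; velocities now: v0=-3 v1=3 v2=-2 v3=3
Collision at t=11/5: particles 1 and 2 swap velocities; positions: p0=42/5 p1=63/5 p2=63/5 p3=98/5; velocities now: v0=-3 v1=-2 v2=3 v3=3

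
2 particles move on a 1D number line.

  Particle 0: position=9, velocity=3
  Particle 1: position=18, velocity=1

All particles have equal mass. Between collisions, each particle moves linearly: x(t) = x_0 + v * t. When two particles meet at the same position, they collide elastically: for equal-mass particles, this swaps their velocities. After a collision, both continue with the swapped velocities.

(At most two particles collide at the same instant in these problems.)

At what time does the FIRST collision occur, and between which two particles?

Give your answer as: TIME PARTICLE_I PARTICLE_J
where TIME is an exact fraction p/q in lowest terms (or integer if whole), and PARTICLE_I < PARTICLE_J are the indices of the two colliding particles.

Answer: 9/2 0 1

Derivation:
Pair (0,1): pos 9,18 vel 3,1 -> gap=9, closing at 2/unit, collide at t=9/2
Earliest collision: t=9/2 between 0 and 1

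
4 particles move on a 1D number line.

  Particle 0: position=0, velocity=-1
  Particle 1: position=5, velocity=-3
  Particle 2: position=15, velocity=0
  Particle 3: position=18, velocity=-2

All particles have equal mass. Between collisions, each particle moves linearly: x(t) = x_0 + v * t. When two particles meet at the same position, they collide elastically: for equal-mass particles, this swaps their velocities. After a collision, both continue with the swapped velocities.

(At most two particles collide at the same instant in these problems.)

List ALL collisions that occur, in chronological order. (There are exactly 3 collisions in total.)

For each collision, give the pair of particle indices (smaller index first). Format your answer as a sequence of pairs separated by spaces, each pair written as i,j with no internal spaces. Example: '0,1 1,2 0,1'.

Answer: 2,3 0,1 1,2

Derivation:
Collision at t=3/2: particles 2 and 3 swap velocities; positions: p0=-3/2 p1=1/2 p2=15 p3=15; velocities now: v0=-1 v1=-3 v2=-2 v3=0
Collision at t=5/2: particles 0 and 1 swap velocities; positions: p0=-5/2 p1=-5/2 p2=13 p3=15; velocities now: v0=-3 v1=-1 v2=-2 v3=0
Collision at t=18: particles 1 and 2 swap velocities; positions: p0=-49 p1=-18 p2=-18 p3=15; velocities now: v0=-3 v1=-2 v2=-1 v3=0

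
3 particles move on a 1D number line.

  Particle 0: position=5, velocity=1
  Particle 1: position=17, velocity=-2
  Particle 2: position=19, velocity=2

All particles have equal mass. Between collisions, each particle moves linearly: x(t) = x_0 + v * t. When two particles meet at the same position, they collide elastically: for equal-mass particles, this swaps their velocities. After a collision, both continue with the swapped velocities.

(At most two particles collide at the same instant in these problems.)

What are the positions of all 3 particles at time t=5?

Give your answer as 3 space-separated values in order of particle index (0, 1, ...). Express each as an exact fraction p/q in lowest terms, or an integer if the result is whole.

Answer: 7 10 29

Derivation:
Collision at t=4: particles 0 and 1 swap velocities; positions: p0=9 p1=9 p2=27; velocities now: v0=-2 v1=1 v2=2
Advance to t=5 (no further collisions before then); velocities: v0=-2 v1=1 v2=2; positions = 7 10 29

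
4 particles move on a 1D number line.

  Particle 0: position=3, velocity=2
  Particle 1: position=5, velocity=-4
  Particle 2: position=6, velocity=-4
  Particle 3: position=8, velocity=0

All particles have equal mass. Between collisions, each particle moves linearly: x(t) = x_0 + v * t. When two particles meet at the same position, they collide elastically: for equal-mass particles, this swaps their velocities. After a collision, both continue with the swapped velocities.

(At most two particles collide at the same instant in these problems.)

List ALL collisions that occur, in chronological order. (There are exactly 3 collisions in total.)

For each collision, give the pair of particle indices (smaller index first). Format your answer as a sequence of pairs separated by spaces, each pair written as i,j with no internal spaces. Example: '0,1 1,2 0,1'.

Answer: 0,1 1,2 2,3

Derivation:
Collision at t=1/3: particles 0 and 1 swap velocities; positions: p0=11/3 p1=11/3 p2=14/3 p3=8; velocities now: v0=-4 v1=2 v2=-4 v3=0
Collision at t=1/2: particles 1 and 2 swap velocities; positions: p0=3 p1=4 p2=4 p3=8; velocities now: v0=-4 v1=-4 v2=2 v3=0
Collision at t=5/2: particles 2 and 3 swap velocities; positions: p0=-5 p1=-4 p2=8 p3=8; velocities now: v0=-4 v1=-4 v2=0 v3=2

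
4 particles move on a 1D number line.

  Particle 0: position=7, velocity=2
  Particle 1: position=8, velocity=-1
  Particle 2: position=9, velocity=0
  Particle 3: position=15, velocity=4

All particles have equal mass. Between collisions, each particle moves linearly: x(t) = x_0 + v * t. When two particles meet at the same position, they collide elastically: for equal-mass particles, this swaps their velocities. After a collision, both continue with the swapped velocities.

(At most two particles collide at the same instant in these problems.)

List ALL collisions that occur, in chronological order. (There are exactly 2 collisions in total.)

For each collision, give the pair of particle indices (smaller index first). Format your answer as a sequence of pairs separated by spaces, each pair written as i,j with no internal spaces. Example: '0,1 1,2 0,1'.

Answer: 0,1 1,2

Derivation:
Collision at t=1/3: particles 0 and 1 swap velocities; positions: p0=23/3 p1=23/3 p2=9 p3=49/3; velocities now: v0=-1 v1=2 v2=0 v3=4
Collision at t=1: particles 1 and 2 swap velocities; positions: p0=7 p1=9 p2=9 p3=19; velocities now: v0=-1 v1=0 v2=2 v3=4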